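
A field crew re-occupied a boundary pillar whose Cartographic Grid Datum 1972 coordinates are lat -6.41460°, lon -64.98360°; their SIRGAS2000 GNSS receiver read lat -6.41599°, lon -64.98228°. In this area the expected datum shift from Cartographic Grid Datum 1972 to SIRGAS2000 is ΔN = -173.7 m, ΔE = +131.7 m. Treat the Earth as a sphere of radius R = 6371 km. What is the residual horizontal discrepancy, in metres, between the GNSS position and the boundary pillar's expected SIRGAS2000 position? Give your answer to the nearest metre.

24 m

Observed coordinate differences: Δφ = -0.00139°, Δλ = +0.00132°.
Converting to metres (1° lat = 111195 m, cos φ = 0.993739): observed ΔN = -154.6 m, observed ΔE = 145.9 m.
Subtracting the expected shift leaves a residual of -154.6 − (-173.7) = 19.1 m north and 145.9 − (131.7) = 14.2 m east.
Residual distance = √(19.1² + 14.2²) = 23.8 m.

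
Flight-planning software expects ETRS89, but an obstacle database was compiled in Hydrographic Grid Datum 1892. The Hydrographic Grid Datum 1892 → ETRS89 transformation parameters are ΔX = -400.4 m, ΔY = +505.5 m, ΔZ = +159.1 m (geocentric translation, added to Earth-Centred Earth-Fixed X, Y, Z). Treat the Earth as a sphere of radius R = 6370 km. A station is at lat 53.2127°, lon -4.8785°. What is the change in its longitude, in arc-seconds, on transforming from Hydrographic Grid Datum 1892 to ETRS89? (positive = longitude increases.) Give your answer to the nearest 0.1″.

Δλ = 25.4″

sin φ = 0.800864, cos φ = 0.598846, sin λ = -0.085043, cos λ = 0.996377.
East component: ΔE = −sin λ·ΔX + cos λ·ΔY = −(-0.085043)(-400.4) + (0.996377)(505.5) = 469.62 m.
1° of latitude spans πR/180 = 111177 m; at latitude φ, 1° of longitude spans that × cos φ = 66578.2 m, so Δλ = 469.62 / 66578.2 × 3600 = 25.393″.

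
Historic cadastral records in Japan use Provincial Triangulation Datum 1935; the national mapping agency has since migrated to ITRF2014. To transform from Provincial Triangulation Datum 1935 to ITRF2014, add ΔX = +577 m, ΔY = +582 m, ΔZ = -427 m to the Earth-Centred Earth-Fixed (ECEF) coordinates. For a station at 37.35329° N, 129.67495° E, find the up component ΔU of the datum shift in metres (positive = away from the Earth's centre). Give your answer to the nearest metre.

At φ = 37.35329°, λ = 129.67495°: sin φ = 0.606728, cos φ = 0.794910, sin λ = 0.769679, cos λ = -0.638431.
ΔU = cos φ cos λ·ΔX + cos φ sin λ·ΔY + sin φ·ΔZ = (0.794910)(-0.638431)(577) + (0.794910)(0.769679)(582) + (0.606728)(-427) = -195.82 m.

ΔU = -196 m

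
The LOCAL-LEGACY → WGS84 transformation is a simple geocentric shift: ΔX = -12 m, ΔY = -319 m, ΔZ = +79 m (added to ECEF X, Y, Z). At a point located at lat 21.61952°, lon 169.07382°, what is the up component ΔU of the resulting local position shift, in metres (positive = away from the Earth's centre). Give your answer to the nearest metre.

The local up (radial) axis is (cos φ cos λ, cos φ sin λ, sin φ), giving ΔU = 10.954 − 56.211 + 29.107 = -16.15 m.

ΔU = -16 m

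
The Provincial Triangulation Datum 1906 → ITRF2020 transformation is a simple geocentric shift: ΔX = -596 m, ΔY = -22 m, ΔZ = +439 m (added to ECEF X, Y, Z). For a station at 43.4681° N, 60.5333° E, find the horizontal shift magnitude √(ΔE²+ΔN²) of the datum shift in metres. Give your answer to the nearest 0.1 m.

The local east axis at (φ, λ) is (−sin λ, cos λ, 0), so ΔE = −sin(60.5333°)·(-596) + cos(60.5333°)·(-22) = 508.08 m.
The local north axis is (−sin φ cos λ, −sin φ sin λ, cos φ), giving ΔN = 201.695 + 13.177 + 318.608 = 533.48 m.
Horizontal magnitude = √(ΔE² + ΔN²) = √(508.08² + 533.48²) = 736.71 m.

736.7 m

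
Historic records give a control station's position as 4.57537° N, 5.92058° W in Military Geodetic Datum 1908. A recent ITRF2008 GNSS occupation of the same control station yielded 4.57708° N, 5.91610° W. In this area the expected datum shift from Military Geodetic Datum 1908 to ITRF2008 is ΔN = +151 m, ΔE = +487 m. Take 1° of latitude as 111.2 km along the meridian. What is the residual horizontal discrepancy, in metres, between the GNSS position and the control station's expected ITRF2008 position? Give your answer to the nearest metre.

Observed coordinate differences: Δφ = +0.00171°, Δλ = +0.00448°.
Converting to metres (1° lat = 111200 m, cos φ = 0.996813): observed ΔN = 190.2 m, observed ΔE = 496.6 m.
Subtracting the expected shift leaves a residual of 190.2 − (151) = 39.2 m north and 496.6 − (487) = 9.6 m east.
Residual distance = √(39.2² + 9.6²) = 40.3 m.

40 m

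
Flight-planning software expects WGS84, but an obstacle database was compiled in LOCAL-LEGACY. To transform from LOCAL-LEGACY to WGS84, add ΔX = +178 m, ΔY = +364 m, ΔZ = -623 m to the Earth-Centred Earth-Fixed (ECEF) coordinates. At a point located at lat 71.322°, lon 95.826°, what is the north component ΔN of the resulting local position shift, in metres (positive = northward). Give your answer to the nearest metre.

ΔN = -525 m

At φ = 71.322°, λ = 95.826°: sin φ = 0.947333, cos φ = 0.320249, sin λ = 0.994835, cos λ = -0.101508.
ΔN = −sin φ cos λ·ΔX − sin φ sin λ·ΔY + cos φ·ΔZ = −(0.947333)(-0.101508)(178) − (0.947333)(0.994835)(364) + (0.320249)(-623) = -525.45 m.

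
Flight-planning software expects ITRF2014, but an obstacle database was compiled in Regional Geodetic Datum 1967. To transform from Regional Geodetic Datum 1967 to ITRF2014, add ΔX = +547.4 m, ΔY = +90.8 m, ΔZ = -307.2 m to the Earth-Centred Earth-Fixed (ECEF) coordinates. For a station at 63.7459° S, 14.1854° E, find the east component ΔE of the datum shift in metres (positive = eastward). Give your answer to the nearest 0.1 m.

ΔE = -46.1 m

At φ = -63.7459°, λ = 14.1854°: sin φ = -0.896841, cos φ = 0.442353, sin λ = 0.245060, cos λ = 0.969508.
ΔE = −sin λ·ΔX + cos λ·ΔY = −(0.245060)·(547.4) + (0.969508)·(90.8) = -46.11 m.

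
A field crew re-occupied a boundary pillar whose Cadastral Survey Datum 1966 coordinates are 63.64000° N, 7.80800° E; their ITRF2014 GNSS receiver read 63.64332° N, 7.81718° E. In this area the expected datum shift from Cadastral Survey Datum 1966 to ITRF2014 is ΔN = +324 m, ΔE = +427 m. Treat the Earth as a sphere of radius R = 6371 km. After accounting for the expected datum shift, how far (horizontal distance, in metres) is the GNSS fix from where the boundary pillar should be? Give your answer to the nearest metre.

52 m

Observed coordinate differences: Δφ = +0.00332°, Δλ = +0.00918°.
Converting to metres (1° lat = 111195 m, cos φ = 0.444010): observed ΔN = 369.2 m, observed ΔE = 453.2 m.
Subtracting the expected shift leaves a residual of 369.2 − (324) = 45.2 m north and 453.2 − (427) = 26.2 m east.
Residual distance = √(45.2² + 26.2²) = 52.2 m.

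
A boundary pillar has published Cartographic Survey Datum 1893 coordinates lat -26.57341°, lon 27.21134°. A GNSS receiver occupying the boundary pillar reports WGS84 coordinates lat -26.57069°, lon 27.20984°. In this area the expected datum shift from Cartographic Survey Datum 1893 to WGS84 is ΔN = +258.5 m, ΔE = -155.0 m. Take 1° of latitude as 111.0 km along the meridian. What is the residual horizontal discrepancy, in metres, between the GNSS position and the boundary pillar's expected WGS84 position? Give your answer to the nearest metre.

Observed coordinate differences: Δφ = +0.00272°, Δλ = -0.00150°.
Converting to metres (1° lat = 111000 m, cos φ = 0.894362): observed ΔN = 301.9 m, observed ΔE = -148.9 m.
Subtracting the expected shift leaves a residual of 301.9 − (258.5) = 43.4 m north and -148.9 − (-155.0) = 6.1 m east.
Residual distance = √(43.4² + 6.1²) = 43.8 m.

44 m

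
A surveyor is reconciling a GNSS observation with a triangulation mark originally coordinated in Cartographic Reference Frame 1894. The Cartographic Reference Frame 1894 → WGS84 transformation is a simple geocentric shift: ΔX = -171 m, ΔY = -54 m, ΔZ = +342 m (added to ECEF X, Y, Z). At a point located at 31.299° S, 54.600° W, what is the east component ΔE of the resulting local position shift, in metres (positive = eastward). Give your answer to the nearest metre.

The local east axis at (φ, λ) is (−sin λ, cos λ, 0), so ΔE = −sin(-54.600°)·(-171) + cos(-54.600°)·(-54) = -170.67 m.

ΔE = -171 m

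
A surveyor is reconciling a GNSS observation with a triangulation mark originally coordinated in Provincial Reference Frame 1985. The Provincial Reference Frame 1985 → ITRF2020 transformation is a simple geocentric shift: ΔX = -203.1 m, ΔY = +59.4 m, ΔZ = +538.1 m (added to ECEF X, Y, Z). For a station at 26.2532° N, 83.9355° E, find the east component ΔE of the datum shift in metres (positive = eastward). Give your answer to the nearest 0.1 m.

ΔE = 208.2 m

The local east axis at (φ, λ) is (−sin λ, cos λ, 0), so ΔE = −sin(83.9355°)·(-203.1) + cos(83.9355°)·59.4 = 208.24 m.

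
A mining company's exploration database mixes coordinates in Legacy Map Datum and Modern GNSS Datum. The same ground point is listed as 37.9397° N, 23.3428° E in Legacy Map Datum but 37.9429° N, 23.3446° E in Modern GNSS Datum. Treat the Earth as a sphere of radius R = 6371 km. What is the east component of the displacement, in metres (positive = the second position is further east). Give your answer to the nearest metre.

ΔE = 158 m

Δφ = 37.9429° − 37.9397° = +0.0032°; Δλ = 23.3446° − 23.3428° = +0.0018°.
1° along a meridian = πR/180 = 111195 m.
ΔN = Δφ × 111195 = 355.8 m; ΔE = Δλ × 111195 × cos(37.9397°) = +0.0018 × 111195 × 0.788658 = 157.9 m.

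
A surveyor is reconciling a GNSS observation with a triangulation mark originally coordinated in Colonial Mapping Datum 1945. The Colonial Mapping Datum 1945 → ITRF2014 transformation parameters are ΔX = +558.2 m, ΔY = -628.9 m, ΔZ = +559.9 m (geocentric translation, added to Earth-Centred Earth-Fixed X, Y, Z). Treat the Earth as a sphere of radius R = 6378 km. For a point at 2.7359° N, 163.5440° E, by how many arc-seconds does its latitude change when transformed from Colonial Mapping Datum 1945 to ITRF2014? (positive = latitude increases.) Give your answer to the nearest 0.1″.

sin φ = 0.047732, cos φ = 0.998860, sin λ = 0.283279, cos λ = -0.959038.
North component: ΔN = −sin φ cos λ·ΔX − sin φ sin λ·ΔY + cos φ·ΔZ = −(0.047732)(-0.959038)(558.2) − (0.047732)(0.283279)(-628.9) + (0.998860)(559.9) = 593.32 m.
1° of latitude spans πR/180 = 111317 m, so Δφ = 593.32 / 111317 × 3600 = 19.188″.

Δφ = 19.2″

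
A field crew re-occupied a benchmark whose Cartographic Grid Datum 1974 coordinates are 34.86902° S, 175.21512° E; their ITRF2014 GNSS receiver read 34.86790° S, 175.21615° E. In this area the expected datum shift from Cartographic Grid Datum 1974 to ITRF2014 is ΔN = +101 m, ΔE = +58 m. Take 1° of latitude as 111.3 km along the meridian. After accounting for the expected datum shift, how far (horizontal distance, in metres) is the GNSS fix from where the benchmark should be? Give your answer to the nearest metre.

43 m

Observed coordinate differences: Δφ = +0.00112°, Δλ = +0.00103°.
Converting to metres (1° lat = 111300 m, cos φ = 0.820461): observed ΔN = 124.7 m, observed ΔE = 94.1 m.
Subtracting the expected shift leaves a residual of 124.7 − (101) = 23.7 m north and 94.1 − (58) = 36.1 m east.
Residual distance = √(23.7² + 36.1²) = 43.1 m.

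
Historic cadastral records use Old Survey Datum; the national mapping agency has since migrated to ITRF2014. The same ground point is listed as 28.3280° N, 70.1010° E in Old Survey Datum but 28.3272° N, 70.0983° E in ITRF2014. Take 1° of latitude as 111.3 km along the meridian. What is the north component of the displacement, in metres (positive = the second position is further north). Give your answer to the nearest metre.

Δφ = 28.3272° − 28.3280° = -0.0008°; Δλ = 70.0983° − 70.1010° = -0.0027°.
ΔN = Δφ × 111300 = -89.0 m; ΔE = Δλ × 111300 × cos(28.3280°) = -0.0027 × 111300 × 0.880246 = -264.5 m.

ΔN = -89 m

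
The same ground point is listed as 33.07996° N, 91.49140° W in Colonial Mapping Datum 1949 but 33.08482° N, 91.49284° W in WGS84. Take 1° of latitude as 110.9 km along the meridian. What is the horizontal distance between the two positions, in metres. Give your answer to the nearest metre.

555 m

Δφ = 33.08482° − 33.07996° = +0.00486°; Δλ = -91.49284° − -91.49140° = -0.00144°.
ΔN = Δφ × 110900 = 539.0 m; ΔE = Δλ × 110900 × cos(33.07996°) = -0.00144 × 110900 × 0.837910 = -133.8 m.
Distance = √(ΔE² + ΔN²) = √((-133.8)² + 539.0²) = 555.3 m.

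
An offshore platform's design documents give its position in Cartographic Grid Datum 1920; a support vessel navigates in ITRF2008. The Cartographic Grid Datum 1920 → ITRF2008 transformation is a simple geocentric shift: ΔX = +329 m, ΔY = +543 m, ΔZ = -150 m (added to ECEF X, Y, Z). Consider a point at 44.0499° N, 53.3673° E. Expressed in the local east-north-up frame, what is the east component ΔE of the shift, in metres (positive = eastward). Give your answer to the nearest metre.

At φ = 44.0499°, λ = 53.3673°: sin φ = 0.695285, cos φ = 0.718735, sin λ = 0.802477, cos λ = 0.596683.
ΔE = −sin λ·ΔX + cos λ·ΔY = −(0.802477)·(329) + (0.596683)·(543) = 59.98 m.

ΔE = 60 m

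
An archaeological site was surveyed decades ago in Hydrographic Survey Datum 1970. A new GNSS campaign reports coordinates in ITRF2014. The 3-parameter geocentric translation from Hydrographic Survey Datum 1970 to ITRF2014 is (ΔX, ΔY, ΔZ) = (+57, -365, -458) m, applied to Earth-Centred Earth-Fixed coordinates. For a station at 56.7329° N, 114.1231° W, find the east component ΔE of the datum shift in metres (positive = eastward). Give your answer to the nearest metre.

ΔE = 201 m

At φ = 56.7329°, λ = -114.1231°: sin φ = 0.836122, cos φ = 0.548543, sin λ = -0.912669, cos λ = -0.408698.
ΔE = −sin λ·ΔX + cos λ·ΔY = −(-0.912669)·(57) + (-0.408698)·(-365) = 201.20 m.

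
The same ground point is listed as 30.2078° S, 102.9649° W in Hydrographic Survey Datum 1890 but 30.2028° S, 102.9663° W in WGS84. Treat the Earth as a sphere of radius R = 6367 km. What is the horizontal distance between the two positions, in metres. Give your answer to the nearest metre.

572 m

Δφ = -30.2028° − -30.2078° = +0.0050°; Δλ = -102.9663° − -102.9649° = -0.0014°.
1° along a meridian = πR/180 = 111125 m.
ΔN = Δφ × 111125 = 555.6 m; ΔE = Δλ × 111125 × cos(-30.2078°) = -0.0014 × 111125 × 0.864206 = -134.4 m.
Distance = √(ΔE² + ΔN²) = √((-134.4)² + 555.6²) = 571.7 m.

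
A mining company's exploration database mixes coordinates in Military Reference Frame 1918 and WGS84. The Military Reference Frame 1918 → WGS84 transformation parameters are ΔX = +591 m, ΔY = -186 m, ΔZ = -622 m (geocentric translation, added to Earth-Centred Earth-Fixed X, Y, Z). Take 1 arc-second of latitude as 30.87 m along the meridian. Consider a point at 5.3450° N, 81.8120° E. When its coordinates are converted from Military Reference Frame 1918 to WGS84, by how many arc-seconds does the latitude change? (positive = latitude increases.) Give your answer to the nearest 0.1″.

sin φ = 0.093153, cos φ = 0.995652, sin λ = 0.989806, cos λ = 0.142422.
North component: ΔN = −sin φ cos λ·ΔX − sin φ sin λ·ΔY + cos φ·ΔZ = −(0.093153)(0.142422)(591) − (0.093153)(0.989806)(-186) + (0.995652)(-622) = -609.99 m.
1° of latitude spans 3600 × 30.87 = 111132 m, so Δφ = -609.99 / 111132 × 3600 = -19.760″.

Δφ = -19.8″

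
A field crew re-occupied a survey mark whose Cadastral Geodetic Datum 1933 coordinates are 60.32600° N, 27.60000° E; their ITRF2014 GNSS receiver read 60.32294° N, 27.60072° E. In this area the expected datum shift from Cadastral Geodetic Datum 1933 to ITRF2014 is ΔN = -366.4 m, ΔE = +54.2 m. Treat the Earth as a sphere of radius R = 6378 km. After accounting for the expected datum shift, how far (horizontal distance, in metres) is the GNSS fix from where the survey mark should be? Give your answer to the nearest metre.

Observed coordinate differences: Δφ = -0.00306°, Δλ = +0.00072°.
Converting to metres (1° lat = 111317 m, cos φ = 0.495064): observed ΔN = -340.6 m, observed ΔE = 39.7 m.
Subtracting the expected shift leaves a residual of -340.6 − (-366.4) = 25.8 m north and 39.7 − (54.2) = -14.5 m east.
Residual distance = √(25.8² + (-14.5)²) = 29.6 m.

30 m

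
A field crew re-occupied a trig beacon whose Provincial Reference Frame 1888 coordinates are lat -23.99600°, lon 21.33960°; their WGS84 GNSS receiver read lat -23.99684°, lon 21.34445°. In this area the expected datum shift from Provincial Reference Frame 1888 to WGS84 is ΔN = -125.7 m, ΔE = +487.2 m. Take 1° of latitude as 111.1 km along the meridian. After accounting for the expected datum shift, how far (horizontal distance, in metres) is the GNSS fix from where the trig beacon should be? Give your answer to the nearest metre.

Observed coordinate differences: Δφ = -0.00084°, Δλ = +0.00485°.
Converting to metres (1° lat = 111100 m, cos φ = 0.913574): observed ΔN = -93.3 m, observed ΔE = 492.3 m.
Subtracting the expected shift leaves a residual of -93.3 − (-125.7) = 32.4 m north and 492.3 − (487.2) = 5.1 m east.
Residual distance = √(32.4² + 5.1²) = 32.8 m.

33 m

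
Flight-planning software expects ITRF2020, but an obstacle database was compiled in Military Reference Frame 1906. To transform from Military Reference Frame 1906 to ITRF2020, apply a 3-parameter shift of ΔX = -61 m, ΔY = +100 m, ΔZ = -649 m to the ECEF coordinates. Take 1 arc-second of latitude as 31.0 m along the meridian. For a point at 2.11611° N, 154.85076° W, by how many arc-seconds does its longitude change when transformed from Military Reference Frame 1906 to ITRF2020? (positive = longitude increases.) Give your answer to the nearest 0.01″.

sin φ = 0.036925, cos φ = 0.999318, sin λ = -0.424978, cos λ = -0.905204.
East component: ΔE = −sin λ·ΔX + cos λ·ΔY = −(-0.424978)(-61) + (-0.905204)(100) = -116.44 m.
1° of latitude spans 3600 × 31.00 = 111600 m; at latitude φ, 1° of longitude spans that × cos φ = 111523.9 m, so Δλ = -116.44 / 111523.9 × 3600 = -3.759″.

Δλ = -3.76″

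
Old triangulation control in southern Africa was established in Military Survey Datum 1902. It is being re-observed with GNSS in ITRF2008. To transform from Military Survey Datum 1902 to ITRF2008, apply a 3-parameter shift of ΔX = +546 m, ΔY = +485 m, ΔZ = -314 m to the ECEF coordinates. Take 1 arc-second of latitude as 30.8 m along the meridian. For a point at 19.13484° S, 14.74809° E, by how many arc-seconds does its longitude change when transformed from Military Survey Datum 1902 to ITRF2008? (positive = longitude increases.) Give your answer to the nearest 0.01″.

Δλ = 11.34″

sin φ = -0.327792, cos φ = 0.944750, sin λ = 0.254570, cos λ = 0.967054.
East component: ΔE = −sin λ·ΔX + cos λ·ΔY = −(0.254570)(546) + (0.967054)(485) = 330.03 m.
1° of latitude spans 3600 × 30.80 = 110880 m; at latitude φ, 1° of longitude spans that × cos φ = 104753.9 m, so Δλ = 330.03 / 104753.9 × 3600 = 11.342″.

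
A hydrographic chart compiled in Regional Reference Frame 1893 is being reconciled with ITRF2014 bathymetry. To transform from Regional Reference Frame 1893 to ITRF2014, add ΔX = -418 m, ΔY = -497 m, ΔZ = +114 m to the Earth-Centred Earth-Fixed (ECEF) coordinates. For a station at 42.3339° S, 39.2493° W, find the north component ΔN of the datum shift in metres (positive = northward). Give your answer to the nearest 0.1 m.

At φ = -42.3339°, λ = -39.2493°: sin φ = -0.673450, cos φ = 0.739233, sin λ = -0.632696, cos λ = 0.774400.
ΔN = −sin φ cos λ·ΔX − sin φ sin λ·ΔY + cos φ·ΔZ = −(-0.673450)(0.774400)(-418) − (-0.673450)(-0.632696)(-497) + (0.739233)(114) = 78.04 m.

ΔN = 78.0 m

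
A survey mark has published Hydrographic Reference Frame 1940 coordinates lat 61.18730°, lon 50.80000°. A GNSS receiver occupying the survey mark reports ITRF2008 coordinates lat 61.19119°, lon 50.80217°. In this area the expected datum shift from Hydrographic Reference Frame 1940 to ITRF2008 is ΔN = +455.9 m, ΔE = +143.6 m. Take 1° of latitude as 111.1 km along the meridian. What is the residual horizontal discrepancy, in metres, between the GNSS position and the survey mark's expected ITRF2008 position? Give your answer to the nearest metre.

Observed coordinate differences: Δφ = +0.00389°, Δλ = +0.00217°.
Converting to metres (1° lat = 111100 m, cos φ = 0.481948): observed ΔN = 432.2 m, observed ΔE = 116.2 m.
Subtracting the expected shift leaves a residual of 432.2 − (455.9) = -23.7 m north and 116.2 − (143.6) = -27.4 m east.
Residual distance = √((-23.7)² + (-27.4)²) = 36.2 m.

36 m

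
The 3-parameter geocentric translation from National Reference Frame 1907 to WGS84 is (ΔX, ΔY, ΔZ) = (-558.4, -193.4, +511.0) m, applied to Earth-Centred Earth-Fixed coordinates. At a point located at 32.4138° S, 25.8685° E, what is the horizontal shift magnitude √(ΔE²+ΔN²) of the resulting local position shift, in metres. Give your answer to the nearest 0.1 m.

The local east axis at (φ, λ) is (−sin λ, cos λ, 0), so ΔE = −sin(25.8685°)·(-558.4) + cos(25.8685°)·(-193.4) = 69.61 m.
The local north axis is (−sin φ cos λ, −sin φ sin λ, cos φ), giving ΔN = -269.327 − 45.231 + 431.386 = 116.83 m.
Horizontal magnitude = √(ΔE² + ΔN²) = √(69.61² + 116.83²) = 136.00 m.

136.0 m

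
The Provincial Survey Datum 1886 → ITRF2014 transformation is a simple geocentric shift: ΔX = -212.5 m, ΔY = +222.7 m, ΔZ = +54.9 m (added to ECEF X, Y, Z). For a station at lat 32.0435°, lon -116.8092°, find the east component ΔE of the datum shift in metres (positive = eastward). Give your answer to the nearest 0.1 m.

At φ = 32.0435°, λ = -116.8092°: sin φ = 0.530563, cos φ = 0.847646, sin λ = -0.892513, cos λ = -0.451021.
ΔE = −sin λ·ΔX + cos λ·ΔY = −(-0.892513)·(-212.5) + (-0.451021)·(222.7) = -290.10 m.

ΔE = -290.1 m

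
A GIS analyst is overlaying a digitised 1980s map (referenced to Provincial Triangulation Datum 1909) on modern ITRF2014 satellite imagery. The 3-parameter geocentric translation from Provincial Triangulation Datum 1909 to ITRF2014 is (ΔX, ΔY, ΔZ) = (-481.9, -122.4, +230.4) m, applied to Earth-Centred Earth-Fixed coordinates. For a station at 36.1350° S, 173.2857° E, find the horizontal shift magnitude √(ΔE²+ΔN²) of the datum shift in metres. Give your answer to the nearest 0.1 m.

At φ = -36.1350°, λ = 173.2857°: sin φ = -0.589690, cos φ = 0.807630, sin λ = 0.116919, cos λ = -0.993141.
ΔE = −sin λ·ΔX + cos λ·ΔY = −(0.116919)·(-481.9) + (-0.993141)·(-122.4) = 177.90 m.
ΔN = −sin φ cos λ·ΔX − sin φ sin λ·ΔY + cos φ·ΔZ = −(-0.589690)(-0.993141)(-481.9) − (-0.589690)(0.116919)(-122.4) + (0.807630)(230.4) = 459.86 m.
Horizontal magnitude = √(ΔE² + ΔN²) = √(177.90² + 459.86²) = 493.07 m.

493.1 m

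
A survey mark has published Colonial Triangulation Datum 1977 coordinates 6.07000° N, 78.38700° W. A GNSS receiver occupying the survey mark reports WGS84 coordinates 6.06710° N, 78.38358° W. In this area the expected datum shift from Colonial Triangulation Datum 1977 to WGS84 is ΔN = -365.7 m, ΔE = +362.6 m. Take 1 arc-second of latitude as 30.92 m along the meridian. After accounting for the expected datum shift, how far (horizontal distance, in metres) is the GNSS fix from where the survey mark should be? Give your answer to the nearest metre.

46 m

Observed coordinate differences: Δφ = -0.00290°, Δλ = +0.00342°.
Converting to metres (1° lat = 111312 m, cos φ = 0.994393): observed ΔN = -322.8 m, observed ΔE = 378.6 m.
Subtracting the expected shift leaves a residual of -322.8 − (-365.7) = 42.9 m north and 378.6 − (362.6) = 16.0 m east.
Residual distance = √(42.9² + 16.0²) = 45.8 m.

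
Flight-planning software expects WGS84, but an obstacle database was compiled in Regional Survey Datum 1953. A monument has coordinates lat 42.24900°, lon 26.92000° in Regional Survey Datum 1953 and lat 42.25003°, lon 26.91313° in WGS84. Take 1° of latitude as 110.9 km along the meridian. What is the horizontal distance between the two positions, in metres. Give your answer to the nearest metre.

575 m

Δφ = 42.25003° − 42.24900° = +0.00103°; Δλ = 26.91313° − 26.92000° = -0.00687°.
ΔN = Δφ × 110900 = 114.2 m; ΔE = Δλ × 110900 × cos(42.24900°) = -0.00687 × 110900 × 0.740230 = -564.0 m.
Distance = √(ΔE² + ΔN²) = √((-564.0)² + 114.2²) = 575.4 m.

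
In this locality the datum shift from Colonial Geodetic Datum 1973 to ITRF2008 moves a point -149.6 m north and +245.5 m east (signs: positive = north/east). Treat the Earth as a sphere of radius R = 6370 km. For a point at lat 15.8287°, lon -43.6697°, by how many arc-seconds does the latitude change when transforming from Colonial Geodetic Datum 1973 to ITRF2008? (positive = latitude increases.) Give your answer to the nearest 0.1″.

On a sphere of radius R, 1 rad of latitude = R, so Δφ = ΔN / R = -149.6 / 6370000 = -2.3485e-05 rad = -4.844″.

Δφ = -4.8″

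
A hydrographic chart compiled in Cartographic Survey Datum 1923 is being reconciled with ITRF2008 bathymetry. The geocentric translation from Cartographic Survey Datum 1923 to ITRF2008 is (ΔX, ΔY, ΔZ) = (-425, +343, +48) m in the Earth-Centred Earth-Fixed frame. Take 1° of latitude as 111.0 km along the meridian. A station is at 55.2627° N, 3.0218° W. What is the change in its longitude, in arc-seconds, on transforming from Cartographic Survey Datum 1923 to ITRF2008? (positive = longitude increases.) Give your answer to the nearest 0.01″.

sin φ = 0.821773, cos φ = 0.569815, sin λ = -0.052716, cos λ = 0.998610.
East component: ΔE = −sin λ·ΔX + cos λ·ΔY = −(-0.052716)(-425) + (0.998610)(343) = 320.12 m.
1° of latitude spans 111000 m; at latitude φ, 1° of longitude spans that × cos φ = 63249.4 m, so Δλ = 320.12 / 63249.4 × 3600 = 18.220″.

Δλ = 18.22″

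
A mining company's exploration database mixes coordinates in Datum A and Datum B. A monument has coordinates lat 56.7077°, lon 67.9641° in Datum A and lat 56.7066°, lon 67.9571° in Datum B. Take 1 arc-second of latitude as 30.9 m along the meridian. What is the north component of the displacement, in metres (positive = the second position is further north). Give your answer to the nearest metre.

Δφ = 56.7066° − 56.7077° = -0.0011°; Δλ = 67.9571° − 67.9641° = -0.0070°.
1° of latitude = 3600 × 30.90 = 111240 m.
ΔN = Δφ × 111240 = -122.4 m; ΔE = Δλ × 111240 × cos(56.7077°) = -0.0070 × 111240 × 0.548910 = -427.4 m.

ΔN = -122 m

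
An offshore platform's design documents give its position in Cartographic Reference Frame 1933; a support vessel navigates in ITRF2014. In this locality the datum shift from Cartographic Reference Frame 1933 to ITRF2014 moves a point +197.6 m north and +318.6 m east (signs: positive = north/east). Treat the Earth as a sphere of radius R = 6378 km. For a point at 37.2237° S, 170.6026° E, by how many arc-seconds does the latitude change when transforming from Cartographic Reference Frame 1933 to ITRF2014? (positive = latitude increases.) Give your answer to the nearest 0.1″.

On a sphere of radius R, 1 rad of latitude = R, so Δφ = ΔN / R = 197.6 / 6378000 = 3.0981e-05 rad = 6.390″.

Δφ = 6.4″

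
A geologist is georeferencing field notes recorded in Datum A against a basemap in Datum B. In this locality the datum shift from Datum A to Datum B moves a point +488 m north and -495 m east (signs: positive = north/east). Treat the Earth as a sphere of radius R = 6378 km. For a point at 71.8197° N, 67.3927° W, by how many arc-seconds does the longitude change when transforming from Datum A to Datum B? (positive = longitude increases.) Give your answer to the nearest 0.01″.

At latitude 71.8197°, cos φ = 0.312008.
One radian of longitude at latitude φ spans R cos φ, so Δλ = ΔE / (R cos φ) = -495.0 / (6378000 × 0.312008) = -2.4875e-04 rad = -51.307″.

Δλ = -51.31″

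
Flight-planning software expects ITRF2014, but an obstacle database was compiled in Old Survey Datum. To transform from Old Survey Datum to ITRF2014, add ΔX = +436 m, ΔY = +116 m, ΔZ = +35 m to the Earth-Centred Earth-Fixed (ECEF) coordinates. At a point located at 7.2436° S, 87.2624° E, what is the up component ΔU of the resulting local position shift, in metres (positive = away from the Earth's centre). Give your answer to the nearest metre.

ΔU = 131 m

At φ = -7.2436°, λ = 87.2624°: sin φ = -0.126088, cos φ = 0.992019, sin λ = 0.998859, cos λ = 0.047762.
ΔU = cos φ cos λ·ΔX + cos φ sin λ·ΔY + sin φ·ΔZ = (0.992019)(0.047762)(436) + (0.992019)(0.998859)(116) + (-0.126088)(35) = 131.19 m.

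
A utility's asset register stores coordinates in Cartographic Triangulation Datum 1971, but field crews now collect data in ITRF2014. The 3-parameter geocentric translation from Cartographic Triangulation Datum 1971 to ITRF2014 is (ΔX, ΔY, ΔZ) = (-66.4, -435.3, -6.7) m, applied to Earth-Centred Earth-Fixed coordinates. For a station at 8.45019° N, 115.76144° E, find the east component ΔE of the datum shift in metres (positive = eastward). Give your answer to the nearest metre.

The local east axis at (φ, λ) is (−sin λ, cos λ, 0), so ΔE = −sin(115.76144°)·(-66.4) + cos(115.76144°)·(-435.3) = 248.99 m.

ΔE = 249 m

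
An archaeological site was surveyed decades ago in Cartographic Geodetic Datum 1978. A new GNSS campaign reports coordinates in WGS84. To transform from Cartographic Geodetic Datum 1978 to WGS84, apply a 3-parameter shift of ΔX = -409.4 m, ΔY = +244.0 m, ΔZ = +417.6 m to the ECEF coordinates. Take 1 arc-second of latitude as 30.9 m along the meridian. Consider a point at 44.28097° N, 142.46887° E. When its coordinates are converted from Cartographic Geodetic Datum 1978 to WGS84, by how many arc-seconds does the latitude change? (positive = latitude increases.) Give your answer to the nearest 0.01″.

sin φ = 0.698178, cos φ = 0.715925, sin λ = 0.609192, cos λ = -0.793022.
North component: ΔN = −sin φ cos λ·ΔX − sin φ sin λ·ΔY + cos φ·ΔZ = −(0.698178)(-0.793022)(-409.4) − (0.698178)(0.609192)(244.0) + (0.715925)(417.6) = -31.48 m.
1° of latitude spans 3600 × 30.90 = 111240 m, so Δφ = -31.48 / 111240 × 3600 = -1.019″.

Δφ = -1.02″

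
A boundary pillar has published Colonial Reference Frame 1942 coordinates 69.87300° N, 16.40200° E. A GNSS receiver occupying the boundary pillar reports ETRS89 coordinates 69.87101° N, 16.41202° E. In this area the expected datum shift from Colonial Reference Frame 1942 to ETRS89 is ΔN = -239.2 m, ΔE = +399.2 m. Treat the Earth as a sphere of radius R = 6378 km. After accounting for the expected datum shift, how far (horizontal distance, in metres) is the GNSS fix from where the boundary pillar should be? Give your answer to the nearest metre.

Observed coordinate differences: Δφ = -0.00199°, Δλ = +0.01002°.
Converting to metres (1° lat = 111317 m, cos φ = 0.344102): observed ΔN = -221.5 m, observed ΔE = 383.8 m.
Subtracting the expected shift leaves a residual of -221.5 − (-239.2) = 17.7 m north and 383.8 − (399.2) = -15.4 m east.
Residual distance = √(17.7² + (-15.4)²) = 23.4 m.

23 m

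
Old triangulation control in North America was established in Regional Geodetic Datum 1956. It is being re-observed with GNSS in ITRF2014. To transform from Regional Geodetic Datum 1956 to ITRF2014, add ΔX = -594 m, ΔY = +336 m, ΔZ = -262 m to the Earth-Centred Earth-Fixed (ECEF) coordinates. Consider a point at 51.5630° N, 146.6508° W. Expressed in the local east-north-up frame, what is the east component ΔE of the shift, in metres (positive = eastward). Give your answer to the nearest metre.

ΔE = -607 m

The local east axis at (φ, λ) is (−sin λ, cos λ, 0), so ΔE = −sin(-146.6508°)·(-594) + cos(-146.6508°)·336 = -607.22 m.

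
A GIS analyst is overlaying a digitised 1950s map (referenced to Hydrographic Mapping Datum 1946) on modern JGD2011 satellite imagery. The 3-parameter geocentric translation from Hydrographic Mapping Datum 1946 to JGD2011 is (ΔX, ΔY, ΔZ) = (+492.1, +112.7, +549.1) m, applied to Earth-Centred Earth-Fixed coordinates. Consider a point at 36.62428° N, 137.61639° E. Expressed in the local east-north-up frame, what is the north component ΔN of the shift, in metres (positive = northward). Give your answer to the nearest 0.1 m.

The local north axis is (−sin φ cos λ, −sin φ sin λ, cos φ), giving ΔN = 216.845 − 45.321 + 440.688 = 612.21 m.

ΔN = 612.2 m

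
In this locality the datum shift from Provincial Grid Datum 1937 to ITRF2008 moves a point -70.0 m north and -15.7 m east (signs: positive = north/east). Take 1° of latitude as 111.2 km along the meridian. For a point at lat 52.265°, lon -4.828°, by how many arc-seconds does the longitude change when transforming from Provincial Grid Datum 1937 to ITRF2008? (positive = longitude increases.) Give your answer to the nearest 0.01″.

Δλ = -0.83″

At latitude 52.265°, cos φ = 0.612010.
1° of longitude at this latitude = 111.2 × cos φ = 68.06 km, so Δλ = -15.7 / 68055.5 = -0.0002307° = -0.830″.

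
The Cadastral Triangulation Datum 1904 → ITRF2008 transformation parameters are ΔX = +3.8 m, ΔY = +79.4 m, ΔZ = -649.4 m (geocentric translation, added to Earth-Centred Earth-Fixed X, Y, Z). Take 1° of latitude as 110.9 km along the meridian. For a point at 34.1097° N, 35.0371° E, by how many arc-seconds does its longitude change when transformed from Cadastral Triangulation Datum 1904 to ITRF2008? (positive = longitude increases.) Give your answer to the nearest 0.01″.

Δλ = 2.46″

sin φ = 0.560779, cos φ = 0.827965, sin λ = 0.574107, cos λ = 0.818780.
East component: ΔE = −sin λ·ΔX + cos λ·ΔY = −(0.574107)(3.8) + (0.818780)(79.4) = 62.83 m.
1° of latitude spans 110900 m; at latitude φ, 1° of longitude spans that × cos φ = 91821.4 m, so Δλ = 62.83 / 91821.4 × 3600 = 2.463″.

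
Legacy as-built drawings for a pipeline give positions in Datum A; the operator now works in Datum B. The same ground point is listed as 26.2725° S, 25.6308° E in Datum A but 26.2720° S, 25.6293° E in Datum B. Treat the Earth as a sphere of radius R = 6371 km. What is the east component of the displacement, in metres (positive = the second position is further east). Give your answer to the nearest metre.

ΔE = -150 m

Δφ = -26.2720° − -26.2725° = +0.0005°; Δλ = 25.6293° − 25.6308° = -0.0015°.
1° along a meridian = πR/180 = 111195 m.
ΔN = Δφ × 111195 = 55.6 m; ΔE = Δλ × 111195 × cos(-26.2725°) = -0.0015 × 111195 × 0.896699 = -149.6 m.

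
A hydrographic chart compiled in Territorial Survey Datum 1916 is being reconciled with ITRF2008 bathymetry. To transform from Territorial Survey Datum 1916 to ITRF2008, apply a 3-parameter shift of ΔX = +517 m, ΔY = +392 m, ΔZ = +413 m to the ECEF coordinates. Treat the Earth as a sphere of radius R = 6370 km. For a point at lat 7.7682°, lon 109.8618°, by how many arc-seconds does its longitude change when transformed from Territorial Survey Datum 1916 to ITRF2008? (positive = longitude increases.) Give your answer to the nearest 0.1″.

sin φ = 0.135166, cos φ = 0.990823, sin λ = 0.940515, cos λ = -0.339753.
East component: ΔE = −sin λ·ΔX + cos λ·ΔY = −(0.940515)(517) + (-0.339753)(392) = -619.43 m.
1° of latitude spans πR/180 = 111177 m; at latitude φ, 1° of longitude spans that × cos φ = 110157.2 m, so Δλ = -619.43 / 110157.2 × 3600 = -20.243″.

Δλ = -20.2″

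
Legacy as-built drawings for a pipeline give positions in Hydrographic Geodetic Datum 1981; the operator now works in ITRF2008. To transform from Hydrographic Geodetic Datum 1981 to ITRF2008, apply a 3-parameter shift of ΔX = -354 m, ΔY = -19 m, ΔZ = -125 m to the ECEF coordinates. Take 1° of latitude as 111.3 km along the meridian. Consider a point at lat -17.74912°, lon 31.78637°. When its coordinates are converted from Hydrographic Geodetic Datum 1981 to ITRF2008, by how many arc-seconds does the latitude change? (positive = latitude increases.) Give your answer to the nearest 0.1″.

sin φ = -0.304850, cos φ = 0.952400, sin λ = 0.526754, cos λ = 0.850018.
North component: ΔN = −sin φ cos λ·ΔX − sin φ sin λ·ΔY + cos φ·ΔZ = −(-0.304850)(0.850018)(-354) − (-0.304850)(0.526754)(-19) + (0.952400)(-125) = -213.83 m.
1° of latitude spans 111300 m, so Δφ = -213.83 / 111300 × 3600 = -6.916″.

Δφ = -6.9″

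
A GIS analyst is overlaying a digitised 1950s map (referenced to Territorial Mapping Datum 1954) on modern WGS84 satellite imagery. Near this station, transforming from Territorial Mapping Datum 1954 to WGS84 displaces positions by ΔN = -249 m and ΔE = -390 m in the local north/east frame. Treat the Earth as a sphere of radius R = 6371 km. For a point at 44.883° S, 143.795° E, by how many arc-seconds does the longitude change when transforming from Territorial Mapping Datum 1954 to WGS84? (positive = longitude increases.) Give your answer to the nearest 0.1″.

Δλ = -17.8″

At latitude -44.883°, cos φ = 0.708549.
One radian of longitude at latitude φ spans R cos φ, so Δλ = ΔE / (R cos φ) = -390.0 / (6371000 × 0.708549) = -8.6395e-05 rad = -17.820″.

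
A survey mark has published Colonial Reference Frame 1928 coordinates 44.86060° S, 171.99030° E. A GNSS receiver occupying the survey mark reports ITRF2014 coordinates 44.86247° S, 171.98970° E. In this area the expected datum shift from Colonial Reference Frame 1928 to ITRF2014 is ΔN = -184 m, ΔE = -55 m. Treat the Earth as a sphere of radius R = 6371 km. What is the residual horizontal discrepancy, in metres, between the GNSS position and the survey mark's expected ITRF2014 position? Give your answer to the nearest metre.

25 m

Observed coordinate differences: Δφ = -0.00187°, Δλ = -0.00060°.
Converting to metres (1° lat = 111195 m, cos φ = 0.708825): observed ΔN = -207.9 m, observed ΔE = -47.3 m.
Subtracting the expected shift leaves a residual of -207.9 − (-184) = -23.9 m north and -47.3 − (-55) = 7.7 m east.
Residual distance = √((-23.9)² + 7.7²) = 25.1 m.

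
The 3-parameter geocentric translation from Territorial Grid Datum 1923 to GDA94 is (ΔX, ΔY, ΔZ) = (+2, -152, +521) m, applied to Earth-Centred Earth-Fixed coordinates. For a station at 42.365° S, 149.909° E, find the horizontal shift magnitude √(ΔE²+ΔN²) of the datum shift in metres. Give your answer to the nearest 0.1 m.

At φ = -42.365°, λ = 149.909°: sin φ = -0.673851, cos φ = 0.738867, sin λ = 0.501375, cos λ = -0.865230.
ΔE = −sin λ·ΔX + cos λ·ΔY = −(0.501375)·(2) + (-0.865230)·(-152) = 130.51 m.
ΔN = −sin φ cos λ·ΔX − sin φ sin λ·ΔY + cos φ·ΔZ = −(-0.673851)(-0.865230)(2) − (-0.673851)(0.501375)(-152) + (0.738867)(521) = 332.43 m.
Horizontal magnitude = √(ΔE² + ΔN²) = √(130.51² + 332.43²) = 357.13 m.

357.1 m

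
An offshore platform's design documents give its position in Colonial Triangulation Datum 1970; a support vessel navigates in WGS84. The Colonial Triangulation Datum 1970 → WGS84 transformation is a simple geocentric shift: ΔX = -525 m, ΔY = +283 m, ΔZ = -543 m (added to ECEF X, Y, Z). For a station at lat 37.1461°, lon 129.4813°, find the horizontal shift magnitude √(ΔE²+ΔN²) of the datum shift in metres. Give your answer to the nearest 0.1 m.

At φ = 37.1461°, λ = 129.4813°: sin φ = 0.603850, cos φ = 0.797098, sin λ = 0.771832, cos λ = -0.635826.
ΔE = −sin λ·ΔX + cos λ·ΔY = −(0.771832)·(-525) + (-0.635826)·(283) = 225.27 m.
ΔN = −sin φ cos λ·ΔX − sin φ sin λ·ΔY + cos φ·ΔZ = −(0.603850)(-0.635826)(-525) − (0.603850)(0.771832)(283) + (0.797098)(-543) = -766.29 m.
Horizontal magnitude = √(ΔE² + ΔN²) = √(225.27² + (-766.29)²) = 798.72 m.

798.7 m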